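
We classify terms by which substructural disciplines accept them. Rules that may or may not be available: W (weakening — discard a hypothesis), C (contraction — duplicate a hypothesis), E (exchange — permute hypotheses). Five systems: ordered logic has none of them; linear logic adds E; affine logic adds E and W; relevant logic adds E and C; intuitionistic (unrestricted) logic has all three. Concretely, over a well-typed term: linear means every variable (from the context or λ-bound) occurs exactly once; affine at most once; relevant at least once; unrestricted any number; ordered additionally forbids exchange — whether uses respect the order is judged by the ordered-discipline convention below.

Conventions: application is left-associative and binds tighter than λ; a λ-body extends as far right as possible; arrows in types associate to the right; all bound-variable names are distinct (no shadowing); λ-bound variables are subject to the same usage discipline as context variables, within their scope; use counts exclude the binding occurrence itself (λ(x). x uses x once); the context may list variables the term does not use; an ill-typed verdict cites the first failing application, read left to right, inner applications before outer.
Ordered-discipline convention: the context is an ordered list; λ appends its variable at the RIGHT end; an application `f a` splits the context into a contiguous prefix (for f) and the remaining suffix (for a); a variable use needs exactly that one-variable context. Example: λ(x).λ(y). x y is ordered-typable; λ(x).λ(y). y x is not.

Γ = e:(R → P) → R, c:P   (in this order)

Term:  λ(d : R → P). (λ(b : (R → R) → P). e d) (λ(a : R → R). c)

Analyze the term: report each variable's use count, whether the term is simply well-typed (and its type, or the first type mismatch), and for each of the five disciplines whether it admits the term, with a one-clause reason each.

counts: e: 1×, c: 1×, d (bound): 1×, b (bound): 0×, a (bound): 0×
order of uses: e, d, c
typing: ✓ — (R → P) → R
ordered: ✗ — unused: b, a — weakening required
linear: ✗ — unused: b, a — weakening required
affine: ✓ — no duplicate uses among e, c, d, b, a
relevant: ✗ — unused: b, a — weakening required
unrestricted: ✓ — typability at (R → P) → R is all that's needed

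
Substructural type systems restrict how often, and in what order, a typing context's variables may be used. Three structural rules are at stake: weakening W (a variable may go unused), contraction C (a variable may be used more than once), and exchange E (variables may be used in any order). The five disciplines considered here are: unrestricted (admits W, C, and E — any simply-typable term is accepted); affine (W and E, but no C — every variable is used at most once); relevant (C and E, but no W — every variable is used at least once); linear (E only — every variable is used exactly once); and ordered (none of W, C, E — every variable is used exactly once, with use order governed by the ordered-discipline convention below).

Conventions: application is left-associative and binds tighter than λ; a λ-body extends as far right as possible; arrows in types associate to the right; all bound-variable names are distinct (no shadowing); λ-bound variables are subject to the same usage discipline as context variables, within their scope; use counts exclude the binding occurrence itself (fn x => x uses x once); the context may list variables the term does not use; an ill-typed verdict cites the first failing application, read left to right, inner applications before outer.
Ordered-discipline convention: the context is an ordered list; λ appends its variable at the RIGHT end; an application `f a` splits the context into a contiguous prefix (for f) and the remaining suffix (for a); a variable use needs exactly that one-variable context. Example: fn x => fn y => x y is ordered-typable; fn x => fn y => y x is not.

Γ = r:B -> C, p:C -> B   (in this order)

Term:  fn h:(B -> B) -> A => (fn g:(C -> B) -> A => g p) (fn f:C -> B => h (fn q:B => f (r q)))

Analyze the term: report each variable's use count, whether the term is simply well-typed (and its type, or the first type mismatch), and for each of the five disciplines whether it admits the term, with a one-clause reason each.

use counts: r: 1; p: 1; h (bound): 1; g (bound): 1; f (bound): 1; q (bound): 1
uses in reading order: g, p, h, f, r, q
typing: ✓ — ((B -> B) -> A) -> A
ordered: ✗ — use order g, p, h, f, r, q needs exchange
linear: ✓ — r, p, h, g, f, q: one use apiece
affine: ✓ — at most one use each (r, p, h, g, f, q)
relevant: ✓ — r, p, h, g, f, q: all used, weakening unneeded
unrestricted: ✓ — type-checks (((B -> B) -> A) -> A) and nothing is barred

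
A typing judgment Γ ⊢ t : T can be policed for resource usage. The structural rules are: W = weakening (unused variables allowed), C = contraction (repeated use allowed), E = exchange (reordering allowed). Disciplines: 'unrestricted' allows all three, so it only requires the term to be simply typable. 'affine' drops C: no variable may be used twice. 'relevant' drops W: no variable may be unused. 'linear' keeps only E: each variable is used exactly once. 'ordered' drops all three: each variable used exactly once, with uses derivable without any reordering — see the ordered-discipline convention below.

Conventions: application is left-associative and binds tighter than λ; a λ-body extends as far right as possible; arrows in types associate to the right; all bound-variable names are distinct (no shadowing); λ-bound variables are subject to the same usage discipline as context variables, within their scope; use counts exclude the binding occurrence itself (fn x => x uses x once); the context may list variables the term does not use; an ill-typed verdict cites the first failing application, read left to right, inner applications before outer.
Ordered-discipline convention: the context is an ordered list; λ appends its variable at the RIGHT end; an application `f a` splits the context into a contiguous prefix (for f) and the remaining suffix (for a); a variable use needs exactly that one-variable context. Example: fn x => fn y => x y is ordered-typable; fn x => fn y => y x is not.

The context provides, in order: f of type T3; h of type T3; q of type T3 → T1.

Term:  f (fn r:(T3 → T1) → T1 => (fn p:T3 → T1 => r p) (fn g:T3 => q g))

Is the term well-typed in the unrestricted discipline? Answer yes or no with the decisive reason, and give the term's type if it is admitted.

no — not simply typable
variable uses: f=1; h=0; q=1; r (λ-bound)=1; p (λ-bound)=1; g (λ-bound)=1
order of uses: f, r, p, q, g
typing: ill-typed: non-arrow in function slot: T3
summary: ordered ✗ · linear ✗ · affine ✗ · relevant ✗ · unrestricted ✗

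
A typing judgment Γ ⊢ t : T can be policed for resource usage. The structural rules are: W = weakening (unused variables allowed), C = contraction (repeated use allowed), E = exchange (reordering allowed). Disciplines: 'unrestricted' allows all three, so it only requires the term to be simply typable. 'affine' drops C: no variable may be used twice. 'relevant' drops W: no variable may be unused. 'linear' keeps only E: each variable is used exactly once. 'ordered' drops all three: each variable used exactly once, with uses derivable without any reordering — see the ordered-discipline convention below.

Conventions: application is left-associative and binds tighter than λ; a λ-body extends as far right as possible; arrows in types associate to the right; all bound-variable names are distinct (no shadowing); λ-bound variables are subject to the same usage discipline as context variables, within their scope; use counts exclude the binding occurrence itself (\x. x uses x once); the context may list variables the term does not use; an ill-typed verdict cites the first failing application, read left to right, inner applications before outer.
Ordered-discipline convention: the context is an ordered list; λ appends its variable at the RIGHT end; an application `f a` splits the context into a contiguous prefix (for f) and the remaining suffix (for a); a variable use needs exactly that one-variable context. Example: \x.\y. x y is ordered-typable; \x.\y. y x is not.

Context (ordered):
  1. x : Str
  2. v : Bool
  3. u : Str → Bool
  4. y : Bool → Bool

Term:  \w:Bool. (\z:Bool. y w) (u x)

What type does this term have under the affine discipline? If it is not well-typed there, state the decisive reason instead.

term : Bool → Bool
use counts: x: 1×, v: 0×, u: 1×, y: 1×, w (bound): 1×, z (bound): 0×
use order (left to right): y, w, u, x
typing: the term checks, with type Bool → Bool
summary: ordered ✗; linear ✗; affine ✓; relevant ✗; unrestricted ✓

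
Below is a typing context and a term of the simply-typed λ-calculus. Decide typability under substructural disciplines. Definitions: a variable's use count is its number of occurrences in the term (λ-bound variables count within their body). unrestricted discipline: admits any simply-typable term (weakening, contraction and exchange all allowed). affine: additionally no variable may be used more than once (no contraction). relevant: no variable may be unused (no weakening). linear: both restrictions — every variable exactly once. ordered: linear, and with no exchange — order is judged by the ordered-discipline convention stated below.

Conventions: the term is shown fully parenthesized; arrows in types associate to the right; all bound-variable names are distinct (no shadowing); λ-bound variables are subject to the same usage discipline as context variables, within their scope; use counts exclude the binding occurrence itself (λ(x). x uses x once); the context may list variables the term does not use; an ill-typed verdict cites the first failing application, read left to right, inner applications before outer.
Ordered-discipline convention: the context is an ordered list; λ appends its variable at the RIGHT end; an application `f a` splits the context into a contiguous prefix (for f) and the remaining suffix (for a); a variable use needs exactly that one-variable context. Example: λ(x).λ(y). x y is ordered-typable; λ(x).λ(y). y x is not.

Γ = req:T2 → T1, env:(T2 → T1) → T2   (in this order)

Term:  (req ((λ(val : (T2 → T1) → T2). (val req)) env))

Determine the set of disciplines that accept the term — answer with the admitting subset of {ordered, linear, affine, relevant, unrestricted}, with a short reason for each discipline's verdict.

admitted by: relevant, unrestricted
usage: req: 2; env: 1; val (bound): 1
uses in reading order: req, val, req, env
typing: well-typed at T1
ordered ✗ (repeated use of req ×2)
linear ✗ (repeated use of req ×2)
affine ✗ (repeated use of req ×2)
relevant ✓ (every one of req, env, val appears)
unrestricted ✓ (simply typable at T1; W, C, E all held)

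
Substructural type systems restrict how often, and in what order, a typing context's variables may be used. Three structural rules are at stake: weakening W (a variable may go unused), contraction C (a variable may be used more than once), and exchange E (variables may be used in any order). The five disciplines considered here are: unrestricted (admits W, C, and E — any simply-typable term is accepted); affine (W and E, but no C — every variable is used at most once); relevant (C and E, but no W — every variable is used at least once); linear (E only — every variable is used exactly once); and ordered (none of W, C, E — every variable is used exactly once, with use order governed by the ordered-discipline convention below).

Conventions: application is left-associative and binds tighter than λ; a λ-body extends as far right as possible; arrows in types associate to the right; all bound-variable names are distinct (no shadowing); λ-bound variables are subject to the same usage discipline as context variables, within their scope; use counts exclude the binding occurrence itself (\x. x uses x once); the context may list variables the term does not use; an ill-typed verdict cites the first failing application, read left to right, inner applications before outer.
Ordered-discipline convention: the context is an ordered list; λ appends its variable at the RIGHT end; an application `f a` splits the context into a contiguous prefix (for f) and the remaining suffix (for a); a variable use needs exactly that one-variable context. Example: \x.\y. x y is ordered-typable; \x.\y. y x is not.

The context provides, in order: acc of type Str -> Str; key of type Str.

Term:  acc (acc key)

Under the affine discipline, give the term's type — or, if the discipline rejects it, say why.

not well-typed under affine — uses contraction: acc ×2
variable uses: acc=2, key=1
order of uses: acc, acc, key
typing: well-typed — term : Str
summary: ordered ✗ | linear ✗ | affine ✗ | relevant ✓ | unrestricted ✓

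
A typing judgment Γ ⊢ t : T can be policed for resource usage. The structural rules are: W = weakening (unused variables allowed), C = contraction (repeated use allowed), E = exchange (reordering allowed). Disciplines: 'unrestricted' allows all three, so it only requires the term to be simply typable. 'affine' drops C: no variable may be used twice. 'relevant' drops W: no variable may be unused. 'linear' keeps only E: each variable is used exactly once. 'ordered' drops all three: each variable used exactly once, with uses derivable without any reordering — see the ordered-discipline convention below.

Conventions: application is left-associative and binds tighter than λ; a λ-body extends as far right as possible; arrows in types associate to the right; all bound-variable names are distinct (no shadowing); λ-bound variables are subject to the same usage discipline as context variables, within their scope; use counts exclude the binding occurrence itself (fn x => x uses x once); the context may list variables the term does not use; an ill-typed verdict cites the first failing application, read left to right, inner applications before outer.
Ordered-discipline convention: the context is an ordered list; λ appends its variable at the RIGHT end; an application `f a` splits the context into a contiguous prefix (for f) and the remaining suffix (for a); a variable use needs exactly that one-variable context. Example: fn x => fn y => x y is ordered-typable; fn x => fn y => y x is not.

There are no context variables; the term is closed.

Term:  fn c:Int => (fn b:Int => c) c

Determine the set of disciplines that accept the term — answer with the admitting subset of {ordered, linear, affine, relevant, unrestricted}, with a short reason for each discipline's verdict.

accepted by: unrestricted
counts: c (bound) ×2, b (bound) ×0
left-to-right use order: c, c
typing: well-typed at Int → Int
ordered: ✗ — needs contraction — c ×2; unused: b — weakening required
linear: ✗ — needs contraction — c ×2; unused: b — weakening required
affine: ✗ — needs contraction — c ×2
relevant: ✗ — unused: b — weakening required
unrestricted: ✓ — type-checks (Int → Int) and nothing is barred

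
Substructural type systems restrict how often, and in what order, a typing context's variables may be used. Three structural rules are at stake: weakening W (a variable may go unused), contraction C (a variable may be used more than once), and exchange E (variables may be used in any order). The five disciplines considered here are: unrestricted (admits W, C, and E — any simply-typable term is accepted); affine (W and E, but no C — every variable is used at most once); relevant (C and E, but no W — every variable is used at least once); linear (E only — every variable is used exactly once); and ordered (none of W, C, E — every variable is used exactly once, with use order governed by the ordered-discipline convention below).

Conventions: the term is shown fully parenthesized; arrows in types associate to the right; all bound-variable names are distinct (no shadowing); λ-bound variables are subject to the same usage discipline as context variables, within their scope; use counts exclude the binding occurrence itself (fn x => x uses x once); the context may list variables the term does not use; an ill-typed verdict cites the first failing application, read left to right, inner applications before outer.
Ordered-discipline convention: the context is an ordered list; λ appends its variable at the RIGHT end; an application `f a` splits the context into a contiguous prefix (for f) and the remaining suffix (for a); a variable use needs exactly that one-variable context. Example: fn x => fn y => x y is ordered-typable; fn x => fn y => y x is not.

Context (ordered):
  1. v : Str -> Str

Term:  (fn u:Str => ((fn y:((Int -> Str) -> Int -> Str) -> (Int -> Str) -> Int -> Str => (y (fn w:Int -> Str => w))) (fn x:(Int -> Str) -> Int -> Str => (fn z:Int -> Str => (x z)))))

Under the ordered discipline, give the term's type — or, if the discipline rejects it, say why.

not well-typed under ordered — v, u left unused
usage: v: 0×, u (bound): 0×, y (bound): 1×, w (bound): 1×, x (bound): 1×, z (bound): 1×
left-to-right use order: y, w, x, z
typing: well-typed at Str -> (Int -> Str) -> Int -> Str
all disciplines: ordered ✗ | linear ✗ | affine ✓ | relevant ✗ | unrestricted ✓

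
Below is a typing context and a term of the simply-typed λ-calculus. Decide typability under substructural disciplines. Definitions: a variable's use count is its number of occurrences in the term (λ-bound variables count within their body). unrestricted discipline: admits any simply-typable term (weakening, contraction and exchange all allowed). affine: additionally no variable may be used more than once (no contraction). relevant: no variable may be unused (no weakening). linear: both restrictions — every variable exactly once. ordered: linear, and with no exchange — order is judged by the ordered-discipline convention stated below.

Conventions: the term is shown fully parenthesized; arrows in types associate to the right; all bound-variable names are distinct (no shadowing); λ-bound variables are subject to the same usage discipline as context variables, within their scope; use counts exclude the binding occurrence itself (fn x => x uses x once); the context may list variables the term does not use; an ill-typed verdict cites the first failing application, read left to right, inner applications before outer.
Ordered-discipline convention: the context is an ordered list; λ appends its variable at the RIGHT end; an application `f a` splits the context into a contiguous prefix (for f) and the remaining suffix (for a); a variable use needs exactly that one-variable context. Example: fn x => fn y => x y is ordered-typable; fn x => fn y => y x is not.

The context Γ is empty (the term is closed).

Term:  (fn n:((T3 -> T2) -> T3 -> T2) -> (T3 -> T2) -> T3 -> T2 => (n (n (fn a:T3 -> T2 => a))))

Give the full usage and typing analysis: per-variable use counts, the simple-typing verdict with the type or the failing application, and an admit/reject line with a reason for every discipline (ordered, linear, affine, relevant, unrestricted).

usage: n (λ-bound)=2, a (λ-bound)=1
order of uses: n, n, a
typing: well-typed at (((T3 -> T2) -> T3 -> T2) -> (T3 -> T2) -> T3 -> T2) -> (T3 -> T2) -> T3 -> T2
ordered: ✗, repeated use of n ×2
linear: ✗, repeated use of n ×2
affine: ✗, repeated use of n ×2
relevant: ✓, every one of n, a appears
unrestricted: ✓, well-typed at (((T3 -> T2) -> T3 -> T2) -> (T3 -> T2) -> T3 -> T2) -> (T3 -> T2) -> T3 -> T2; no restrictions here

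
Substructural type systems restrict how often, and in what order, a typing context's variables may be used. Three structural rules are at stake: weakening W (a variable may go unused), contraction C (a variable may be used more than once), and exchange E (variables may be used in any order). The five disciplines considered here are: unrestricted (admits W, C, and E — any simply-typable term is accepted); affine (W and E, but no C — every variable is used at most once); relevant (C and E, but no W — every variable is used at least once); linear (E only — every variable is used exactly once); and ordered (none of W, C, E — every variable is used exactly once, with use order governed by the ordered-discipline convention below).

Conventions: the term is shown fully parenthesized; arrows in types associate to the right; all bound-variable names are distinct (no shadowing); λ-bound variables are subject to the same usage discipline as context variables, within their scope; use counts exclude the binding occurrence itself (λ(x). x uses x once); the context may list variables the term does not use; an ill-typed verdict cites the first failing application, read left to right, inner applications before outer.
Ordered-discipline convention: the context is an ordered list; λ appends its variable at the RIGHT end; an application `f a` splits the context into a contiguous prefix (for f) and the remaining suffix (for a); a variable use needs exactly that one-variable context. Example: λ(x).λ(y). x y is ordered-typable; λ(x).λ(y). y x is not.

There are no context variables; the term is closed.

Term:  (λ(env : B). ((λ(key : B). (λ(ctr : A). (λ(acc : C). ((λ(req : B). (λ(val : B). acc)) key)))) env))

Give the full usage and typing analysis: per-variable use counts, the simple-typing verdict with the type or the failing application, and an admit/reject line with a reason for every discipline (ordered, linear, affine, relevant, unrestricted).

variable uses: env [bound] ×1; key [bound] ×1; ctr [bound] ×0; acc [bound] ×1; req [bound] ×0; val [bound] ×0
order of uses: acc, key, env
typing: well-typed at B → A → C → B → C
ordered: ✗ — unused: ctr, req, val — weakening required
linear: ✗ — unused: ctr, req, val — weakening required
affine: ✓ — none of env, key, ctr, acc, req, val used more than once
relevant: ✗ — unused: ctr, req, val — weakening required
unrestricted: ✓ — simply typable at B → A → C → B → C; W, C, E all held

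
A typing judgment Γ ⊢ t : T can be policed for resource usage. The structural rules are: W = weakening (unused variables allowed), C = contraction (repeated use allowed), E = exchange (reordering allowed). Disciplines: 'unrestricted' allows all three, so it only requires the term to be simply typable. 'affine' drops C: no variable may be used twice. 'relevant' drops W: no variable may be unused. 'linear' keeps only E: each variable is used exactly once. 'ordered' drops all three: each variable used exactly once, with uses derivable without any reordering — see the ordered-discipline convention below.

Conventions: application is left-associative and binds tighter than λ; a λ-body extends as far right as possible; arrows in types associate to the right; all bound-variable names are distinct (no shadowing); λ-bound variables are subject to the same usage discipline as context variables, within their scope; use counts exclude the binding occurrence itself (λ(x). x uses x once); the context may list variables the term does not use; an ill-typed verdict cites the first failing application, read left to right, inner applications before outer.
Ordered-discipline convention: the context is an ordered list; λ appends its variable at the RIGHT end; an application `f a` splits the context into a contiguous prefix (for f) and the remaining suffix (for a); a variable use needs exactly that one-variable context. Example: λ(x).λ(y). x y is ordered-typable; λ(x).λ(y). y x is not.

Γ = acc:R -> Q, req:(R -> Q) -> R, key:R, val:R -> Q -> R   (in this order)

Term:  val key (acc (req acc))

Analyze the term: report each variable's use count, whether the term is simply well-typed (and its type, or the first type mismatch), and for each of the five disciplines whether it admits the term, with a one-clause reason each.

counts: acc=2; req=1; key=1; val=1
uses in reading order: val, key, acc, req, acc
typing: the term checks, with type R
ordered ✗ (acc ×2 used more than once (contraction))
linear ✗ (acc ×2 used more than once (contraction))
affine ✗ (acc ×2 used more than once (contraction))
relevant ✓ (every one of acc, req, key, val appears)
unrestricted ✓ (simply typable at R; W, C, E all held)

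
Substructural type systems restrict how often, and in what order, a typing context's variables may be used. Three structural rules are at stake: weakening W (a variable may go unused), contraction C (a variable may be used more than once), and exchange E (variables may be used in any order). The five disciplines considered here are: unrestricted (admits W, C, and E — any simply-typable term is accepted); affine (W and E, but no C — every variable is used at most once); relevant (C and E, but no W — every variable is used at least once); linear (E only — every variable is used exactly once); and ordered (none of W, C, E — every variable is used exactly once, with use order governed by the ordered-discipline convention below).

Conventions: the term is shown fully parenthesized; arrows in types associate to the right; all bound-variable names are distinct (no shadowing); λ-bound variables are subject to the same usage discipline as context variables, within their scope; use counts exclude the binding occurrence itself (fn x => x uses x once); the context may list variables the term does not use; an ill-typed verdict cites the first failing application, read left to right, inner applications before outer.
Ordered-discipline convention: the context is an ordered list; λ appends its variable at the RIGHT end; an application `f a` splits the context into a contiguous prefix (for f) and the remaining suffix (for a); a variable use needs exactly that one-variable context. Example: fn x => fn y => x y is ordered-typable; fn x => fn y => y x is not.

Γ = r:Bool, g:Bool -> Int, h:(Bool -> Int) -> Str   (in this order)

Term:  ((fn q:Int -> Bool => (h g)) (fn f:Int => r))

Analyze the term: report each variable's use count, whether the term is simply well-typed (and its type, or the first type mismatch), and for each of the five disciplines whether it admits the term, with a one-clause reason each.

usage: r=1; g=1; h=1; q [bound]=0; f [bound]=0
left-to-right use order: h, g, r
typing: the term checks, with type Str
ordered ✗ (unused: q, f — weakening required)
linear ✗ (unused: q, f — weakening required)
affine ✓ (no duplicate uses among r, g, h, q, f)
relevant ✗ (unused: q, f — weakening required)
unrestricted ✓ (typability at Str is all that's needed)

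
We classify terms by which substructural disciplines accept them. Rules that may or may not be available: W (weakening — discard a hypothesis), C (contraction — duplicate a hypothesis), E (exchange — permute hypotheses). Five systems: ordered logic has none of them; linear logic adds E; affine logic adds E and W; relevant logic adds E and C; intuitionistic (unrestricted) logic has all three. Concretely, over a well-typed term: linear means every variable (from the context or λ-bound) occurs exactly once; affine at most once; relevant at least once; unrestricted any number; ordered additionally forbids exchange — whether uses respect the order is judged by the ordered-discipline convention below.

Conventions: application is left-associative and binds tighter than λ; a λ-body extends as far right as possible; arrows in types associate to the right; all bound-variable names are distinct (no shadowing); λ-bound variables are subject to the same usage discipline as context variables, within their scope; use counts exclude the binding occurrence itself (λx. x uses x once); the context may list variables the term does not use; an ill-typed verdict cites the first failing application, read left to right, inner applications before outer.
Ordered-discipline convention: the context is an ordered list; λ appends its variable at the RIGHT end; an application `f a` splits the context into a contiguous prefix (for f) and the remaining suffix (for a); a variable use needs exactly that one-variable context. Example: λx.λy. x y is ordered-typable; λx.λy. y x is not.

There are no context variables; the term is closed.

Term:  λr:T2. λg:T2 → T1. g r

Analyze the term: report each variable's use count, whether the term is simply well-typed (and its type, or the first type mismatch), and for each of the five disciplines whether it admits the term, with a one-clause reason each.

usage: r (λ-bound)=1; g (λ-bound)=1
use order (left to right): g, r
typing: well-typed — term : T2 → (T2 → T1) → T1
ordered ✗ (no contiguous prefix/suffix split fits g, r)
linear ✓ (exactly-once usage across r, g)
affine ✓ (no duplicate uses among r, g)
relevant ✓ (at least one use each (r, g))
unrestricted ✓ (simply typable at T2 → (T2 → T1) → T1; W, C, E all held)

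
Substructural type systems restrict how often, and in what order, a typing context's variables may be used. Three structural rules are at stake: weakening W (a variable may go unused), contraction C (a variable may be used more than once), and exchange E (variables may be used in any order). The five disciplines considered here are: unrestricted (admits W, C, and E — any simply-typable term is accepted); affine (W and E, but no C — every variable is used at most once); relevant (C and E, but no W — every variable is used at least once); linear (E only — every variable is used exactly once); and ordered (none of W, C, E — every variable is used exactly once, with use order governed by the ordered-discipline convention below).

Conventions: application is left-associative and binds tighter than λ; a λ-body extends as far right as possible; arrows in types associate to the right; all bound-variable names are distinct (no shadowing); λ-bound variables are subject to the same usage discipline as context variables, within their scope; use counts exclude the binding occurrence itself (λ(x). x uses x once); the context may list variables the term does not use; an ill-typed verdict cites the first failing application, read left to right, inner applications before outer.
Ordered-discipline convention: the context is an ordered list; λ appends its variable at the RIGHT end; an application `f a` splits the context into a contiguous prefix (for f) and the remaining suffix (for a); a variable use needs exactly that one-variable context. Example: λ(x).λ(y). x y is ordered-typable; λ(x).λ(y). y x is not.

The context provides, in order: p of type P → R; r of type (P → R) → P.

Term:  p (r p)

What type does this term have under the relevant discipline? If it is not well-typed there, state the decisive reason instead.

term : R
variable uses: p ×2, r ×1
left-to-right use order: p, r, p
typing: ✓ — R
per-discipline verdicts: ordered ✗, linear ✗, affine ✗, relevant ✓, unrestricted ✓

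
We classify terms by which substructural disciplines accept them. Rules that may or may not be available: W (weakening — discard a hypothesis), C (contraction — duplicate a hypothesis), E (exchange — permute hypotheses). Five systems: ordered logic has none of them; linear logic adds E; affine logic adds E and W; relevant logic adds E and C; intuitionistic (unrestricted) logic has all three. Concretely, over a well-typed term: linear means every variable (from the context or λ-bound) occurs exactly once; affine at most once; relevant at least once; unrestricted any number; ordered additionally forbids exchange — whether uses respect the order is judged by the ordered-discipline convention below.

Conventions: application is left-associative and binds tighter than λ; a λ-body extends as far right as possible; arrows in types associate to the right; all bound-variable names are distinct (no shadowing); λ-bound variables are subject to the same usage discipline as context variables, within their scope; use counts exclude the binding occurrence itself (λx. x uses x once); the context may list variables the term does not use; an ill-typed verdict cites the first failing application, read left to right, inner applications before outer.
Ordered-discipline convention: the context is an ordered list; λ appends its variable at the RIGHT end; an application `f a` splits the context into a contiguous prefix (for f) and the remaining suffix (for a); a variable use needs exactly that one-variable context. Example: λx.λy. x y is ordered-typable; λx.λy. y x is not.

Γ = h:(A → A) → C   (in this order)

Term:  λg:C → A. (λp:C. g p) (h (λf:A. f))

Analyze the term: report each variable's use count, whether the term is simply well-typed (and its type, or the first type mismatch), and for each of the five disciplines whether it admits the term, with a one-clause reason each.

variable uses: h: 1, g (bound): 1, p (bound): 1, f (bound): 1
left-to-right use order: g, p, h, f
typing: well-typed — term : (C → A) → A
ordered: ✗, use order g, p, h, f needs exchange
linear: ✓, each of h, g, p, f used exactly once
affine: ✓, at most one use each (h, g, p, f)
relevant: ✓, at least one use each (h, g, p, f)
unrestricted: ✓, type-checks ((C → A) → A) and nothing is barred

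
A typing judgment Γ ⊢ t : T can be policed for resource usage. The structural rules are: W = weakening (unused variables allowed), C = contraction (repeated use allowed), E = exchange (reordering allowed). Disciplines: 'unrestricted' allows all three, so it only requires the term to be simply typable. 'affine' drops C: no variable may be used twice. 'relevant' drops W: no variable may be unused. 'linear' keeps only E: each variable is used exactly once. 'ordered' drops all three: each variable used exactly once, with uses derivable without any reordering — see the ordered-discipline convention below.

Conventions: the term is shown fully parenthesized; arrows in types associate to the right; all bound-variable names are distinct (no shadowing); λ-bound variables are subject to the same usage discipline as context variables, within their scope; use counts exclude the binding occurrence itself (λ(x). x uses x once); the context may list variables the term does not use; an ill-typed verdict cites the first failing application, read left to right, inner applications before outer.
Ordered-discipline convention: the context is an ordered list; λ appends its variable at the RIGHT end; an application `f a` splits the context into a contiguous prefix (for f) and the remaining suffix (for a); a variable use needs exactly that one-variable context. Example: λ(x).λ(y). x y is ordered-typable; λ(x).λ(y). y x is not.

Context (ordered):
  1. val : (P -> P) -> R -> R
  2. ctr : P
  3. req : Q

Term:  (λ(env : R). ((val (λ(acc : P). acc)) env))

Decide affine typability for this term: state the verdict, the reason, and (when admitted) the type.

yes — at most one use each (val, ctr, req, env, acc); term : R -> R
variable uses: val ×1; ctr ×0; req ×0; env (λ-bound) ×1; acc (λ-bound) ×1
use order (left to right): val, acc, env
typing: the term checks, with type R -> R
per-discipline verdicts: ordered ✗ · linear ✗ · affine ✓ · relevant ✗ · unrestricted ✓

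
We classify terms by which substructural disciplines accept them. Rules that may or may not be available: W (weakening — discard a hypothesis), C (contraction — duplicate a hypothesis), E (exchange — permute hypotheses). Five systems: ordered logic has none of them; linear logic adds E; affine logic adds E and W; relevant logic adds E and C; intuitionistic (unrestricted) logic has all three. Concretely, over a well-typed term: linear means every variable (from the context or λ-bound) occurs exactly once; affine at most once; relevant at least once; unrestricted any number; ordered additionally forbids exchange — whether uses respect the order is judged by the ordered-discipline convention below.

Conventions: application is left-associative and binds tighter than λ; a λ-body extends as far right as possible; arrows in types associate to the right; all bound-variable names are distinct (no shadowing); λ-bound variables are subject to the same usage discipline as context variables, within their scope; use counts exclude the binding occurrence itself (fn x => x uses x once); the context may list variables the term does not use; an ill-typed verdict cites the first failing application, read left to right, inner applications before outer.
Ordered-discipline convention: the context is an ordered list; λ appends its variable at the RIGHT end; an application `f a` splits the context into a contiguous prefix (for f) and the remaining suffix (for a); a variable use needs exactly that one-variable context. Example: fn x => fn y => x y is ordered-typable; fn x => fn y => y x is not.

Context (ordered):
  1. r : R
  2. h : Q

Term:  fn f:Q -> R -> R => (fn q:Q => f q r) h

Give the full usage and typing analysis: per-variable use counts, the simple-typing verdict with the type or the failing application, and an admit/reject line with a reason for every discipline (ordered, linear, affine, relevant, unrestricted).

use counts: r ×1, h ×1, f [bound] ×1, q [bound] ×1
use order (left to right): f, q, r, h
typing: well-typed — term : (Q -> R -> R) -> R
ordered: ✗, no contiguous prefix/suffix split fits f, q, r, h
linear: ✓, each of r, h, f, q used exactly once
affine: ✓, none of r, h, f, q used more than once
relevant: ✓, r, h, f, q: all used, weakening unneeded
unrestricted: ✓, simply typable at (Q -> R -> R) -> R; W, C, E all held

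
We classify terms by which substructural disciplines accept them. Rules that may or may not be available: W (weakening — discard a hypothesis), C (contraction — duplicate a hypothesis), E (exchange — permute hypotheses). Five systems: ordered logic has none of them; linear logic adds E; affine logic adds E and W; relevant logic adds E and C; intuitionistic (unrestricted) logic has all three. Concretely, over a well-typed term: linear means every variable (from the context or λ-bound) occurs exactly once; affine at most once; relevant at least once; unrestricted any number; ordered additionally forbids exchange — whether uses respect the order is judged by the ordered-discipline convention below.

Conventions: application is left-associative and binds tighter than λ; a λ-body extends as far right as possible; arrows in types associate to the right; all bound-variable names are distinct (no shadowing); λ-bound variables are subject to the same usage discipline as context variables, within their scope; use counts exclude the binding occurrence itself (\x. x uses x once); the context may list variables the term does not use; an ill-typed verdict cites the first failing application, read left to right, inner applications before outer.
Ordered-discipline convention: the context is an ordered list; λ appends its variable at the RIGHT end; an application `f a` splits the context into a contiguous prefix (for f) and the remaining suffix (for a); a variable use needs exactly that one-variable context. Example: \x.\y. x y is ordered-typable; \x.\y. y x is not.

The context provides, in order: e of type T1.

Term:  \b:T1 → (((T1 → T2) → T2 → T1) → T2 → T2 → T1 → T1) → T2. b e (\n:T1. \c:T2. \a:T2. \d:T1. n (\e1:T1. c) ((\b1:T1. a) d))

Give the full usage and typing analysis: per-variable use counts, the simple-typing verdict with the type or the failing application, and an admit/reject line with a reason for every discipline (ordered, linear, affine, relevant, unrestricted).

usage: e: 1×; b (λ-bound): 1×; n (λ-bound): 1×; c (λ-bound): 1×; a (λ-bound): 1×; d (λ-bound): 1×; e1 (λ-bound): 0×; b1 (λ-bound): 0×
left-to-right use order: b, e, n, c, a, d
typing: ill-typed: non-arrow in function slot: T1
ordered: ✗ — the type mismatch rejects it
linear: ✗ — not simply typable
affine: ✗ — fails simple typing
relevant: ✗ — a type mismatch blocks all five
unrestricted: ✗ — the type mismatch rejects it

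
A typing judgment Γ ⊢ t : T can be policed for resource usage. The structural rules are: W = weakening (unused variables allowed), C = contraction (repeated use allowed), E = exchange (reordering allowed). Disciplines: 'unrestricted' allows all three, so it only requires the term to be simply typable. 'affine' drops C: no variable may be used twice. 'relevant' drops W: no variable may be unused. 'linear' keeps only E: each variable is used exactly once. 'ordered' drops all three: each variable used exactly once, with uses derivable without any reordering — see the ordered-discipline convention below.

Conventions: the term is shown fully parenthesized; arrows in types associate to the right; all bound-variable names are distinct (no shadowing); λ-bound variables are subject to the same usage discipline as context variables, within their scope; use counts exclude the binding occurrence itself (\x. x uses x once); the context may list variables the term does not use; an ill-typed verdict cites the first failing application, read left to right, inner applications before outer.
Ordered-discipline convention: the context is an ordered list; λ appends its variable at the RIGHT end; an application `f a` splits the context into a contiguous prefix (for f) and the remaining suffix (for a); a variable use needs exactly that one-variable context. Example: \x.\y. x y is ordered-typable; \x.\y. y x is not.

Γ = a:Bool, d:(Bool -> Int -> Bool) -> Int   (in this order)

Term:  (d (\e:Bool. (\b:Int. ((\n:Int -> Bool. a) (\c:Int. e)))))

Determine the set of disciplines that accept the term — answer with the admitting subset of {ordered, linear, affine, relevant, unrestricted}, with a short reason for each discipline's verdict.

admitted in: affine, unrestricted
counts: a: 1×; d: 1×; e (λ-bound): 1×; b (λ-bound): 0×; n (λ-bound): 0×; c (λ-bound): 0×
use order (left to right): d, a, e
typing: ✓ — Int
ordered: ✗, b, n, c never used (weakening)
linear: ✗, b, n, c never used (weakening)
affine: ✓, none of a, d, e, b, n, c used more than once
relevant: ✗, b, n, c never used (weakening)
unrestricted: ✓, well-typed at Int; no restrictions here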